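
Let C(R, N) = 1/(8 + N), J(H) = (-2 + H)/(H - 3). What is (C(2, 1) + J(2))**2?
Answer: 1/81 ≈ 0.012346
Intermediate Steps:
J(H) = (-2 + H)/(-3 + H)
(C(2, 1) + J(2))**2 = (1/(8 + 1) + (-2 + 2)/(-3 + 2))**2 = (1/9 + 0/(-1))**2 = (1/9 - 1*0)**2 = (1/9 + 0)**2 = (1/9)**2 = 1/81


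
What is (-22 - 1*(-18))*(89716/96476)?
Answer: -89716/24119 ≈ -3.7197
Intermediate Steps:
(-22 - 1*(-18))*(89716/96476) = (-22 + 18)*(89716*(1/96476)) = -4*22429/24119 = -89716/24119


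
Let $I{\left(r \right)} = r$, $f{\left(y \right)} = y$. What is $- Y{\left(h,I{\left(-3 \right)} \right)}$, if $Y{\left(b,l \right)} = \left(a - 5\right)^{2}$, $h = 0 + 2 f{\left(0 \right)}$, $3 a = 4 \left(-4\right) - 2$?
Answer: $-121$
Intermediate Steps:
$a = -6$ ($a = \frac{4 \left(-4\right) - 2}{3} = \frac{-16 - 2}{3} = \frac{1}{3} \left(-18\right) = -6$)
$h = 0$ ($h = 0 + 2 \cdot 0 = 0 + 0 = 0$)
$Y{\left(b,l \right)} = 121$ ($Y{\left(b,l \right)} = \left(-6 - 5\right)^{2} = \left(-11\right)^{2} = 121$)
$- Y{\left(h,I{\left(-3 \right)} \right)} = \left(-1\right) 121 = -121$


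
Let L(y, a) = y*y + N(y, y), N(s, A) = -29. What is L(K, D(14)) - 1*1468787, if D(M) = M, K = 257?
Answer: -1402767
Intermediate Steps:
L(y, a) = -29 + y**2 (L(y, a) = y*y - 29 = y**2 - 29 = -29 + y**2)
L(K, D(14)) - 1*1468787 = (-29 + 257**2) - 1*1468787 = (-29 + 66049) - 1468787 = 66020 - 1468787 = -1402767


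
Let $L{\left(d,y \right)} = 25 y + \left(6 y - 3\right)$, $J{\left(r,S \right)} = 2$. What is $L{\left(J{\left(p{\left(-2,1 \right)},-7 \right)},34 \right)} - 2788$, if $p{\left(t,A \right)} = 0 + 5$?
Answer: $-1737$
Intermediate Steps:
$p{\left(t,A \right)} = 5$
$L{\left(d,y \right)} = -3 + 31 y$ ($L{\left(d,y \right)} = 25 y + \left(-3 + 6 y\right) = -3 + 31 y$)
$L{\left(J{\left(p{\left(-2,1 \right)},-7 \right)},34 \right)} - 2788 = \left(-3 + 31 \cdot 34\right) - 2788 = \left(-3 + 1054\right) - 2788 = 1051 - 2788 = -1737$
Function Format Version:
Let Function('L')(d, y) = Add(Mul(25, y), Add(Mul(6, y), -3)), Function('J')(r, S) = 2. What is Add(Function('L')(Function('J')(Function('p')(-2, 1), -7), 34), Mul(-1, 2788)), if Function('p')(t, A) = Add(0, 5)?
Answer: -1737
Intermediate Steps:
Function('p')(t, A) = 5
Function('L')(d, y) = Add(-3, Mul(31, y)) (Function('L')(d, y) = Add(Mul(25, y), Add(-3, Mul(6, y))) = Add(-3, Mul(31, y)))
Add(Function('L')(Function('J')(Function('p')(-2, 1), -7), 34), Mul(-1, 2788)) = Add(Add(-3, Mul(31, 34)), Mul(-1, 2788)) = Add(Add(-3, 1054), -2788) = Add(1051, -2788) = -1737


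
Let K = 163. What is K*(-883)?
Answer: -143929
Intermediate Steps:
K*(-883) = 163*(-883) = -143929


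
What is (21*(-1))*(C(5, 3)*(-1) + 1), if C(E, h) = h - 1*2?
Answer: 0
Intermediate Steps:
C(E, h) = -2 + h (C(E, h) = h - 2 = -2 + h)
(21*(-1))*(C(5, 3)*(-1) + 1) = (21*(-1))*((-2 + 3)*(-1) + 1) = -21*(1*(-1) + 1) = -21*(-1 + 1) = -21*0 = 0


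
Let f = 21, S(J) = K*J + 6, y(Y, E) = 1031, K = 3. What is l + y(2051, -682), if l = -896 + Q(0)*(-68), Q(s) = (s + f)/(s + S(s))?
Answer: -103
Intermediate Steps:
S(J) = 6 + 3*J (S(J) = 3*J + 6 = 6 + 3*J)
Q(s) = (21 + s)/(6 + 4*s) (Q(s) = (s + 21)/(s + (6 + 3*s)) = (21 + s)/(6 + 4*s))
l = -1134 (l = -896 + ((21 + 0)/(2*(3 + 2*0)))*(-68) = -896 + ((½)*21/(3 + 0))*(-68) = -896 + ((½)*21/3)*(-68) = -896 + ((½)*(⅓)*21)*(-68) = -896 + (7/2)*(-68) = -896 - 238 = -1134)
l + y(2051, -682) = -1134 + 1031 = -103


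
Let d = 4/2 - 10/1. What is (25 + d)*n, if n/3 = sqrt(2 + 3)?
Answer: 51*sqrt(5) ≈ 114.04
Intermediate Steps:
d = -8 (d = 4*(1/2) - 10*1 = 2 - 10 = -8)
n = 3*sqrt(5) (n = 3*sqrt(2 + 3) = 3*sqrt(5) ≈ 6.7082)
(25 + d)*n = (25 - 8)*(3*sqrt(5)) = 17*(3*sqrt(5)) = 51*sqrt(5)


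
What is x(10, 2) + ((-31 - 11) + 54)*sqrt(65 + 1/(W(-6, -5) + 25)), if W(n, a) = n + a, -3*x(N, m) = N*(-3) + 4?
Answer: 26/3 + 6*sqrt(12754)/7 ≈ 105.47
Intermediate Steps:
x(N, m) = -4/3 + N (x(N, m) = -(N*(-3) + 4)/3 = -(-3*N + 4)/3 = -(4 - 3*N)/3 = -4/3 + N)
W(n, a) = a + n
x(10, 2) + ((-31 - 11) + 54)*sqrt(65 + 1/(W(-6, -5) + 25)) = (-4/3 + 10) + ((-31 - 11) + 54)*sqrt(65 + 1/((-5 - 6) + 25)) = 26/3 + (-42 + 54)*sqrt(65 + 1/(-11 + 25)) = 26/3 + 12*sqrt(65 + 1/14) = 26/3 + 12*sqrt(911/14) = 26/3 + 12*(sqrt(12754)/14) = 26/3 + 6*sqrt(12754)/7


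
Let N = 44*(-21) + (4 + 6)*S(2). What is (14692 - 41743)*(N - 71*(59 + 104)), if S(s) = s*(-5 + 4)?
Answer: 338597367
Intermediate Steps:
S(s) = -s (S(s) = s*(-1) = -s)
N = -944 (N = 44*(-21) + (4 + 6)*(-1*2) = -924 + 10*(-2) = -924 - 20 = -944)
(14692 - 41743)*(N - 71*(59 + 104)) = (14692 - 41743)*(-944 - 71*(59 + 104)) = -27051*(-944 - 71*163) = -27051*(-944 - 11573) = -27051*(-12517) = 338597367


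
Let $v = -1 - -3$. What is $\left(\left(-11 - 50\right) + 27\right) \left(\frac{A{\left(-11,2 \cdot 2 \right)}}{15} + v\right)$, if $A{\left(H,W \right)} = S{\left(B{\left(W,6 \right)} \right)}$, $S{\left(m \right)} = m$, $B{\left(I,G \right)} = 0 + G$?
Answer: $- \frac{408}{5} \approx -81.6$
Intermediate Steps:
$B{\left(I,G \right)} = G$
$A{\left(H,W \right)} = 6$
$v = 2$ ($v = -1 + 3 = 2$)
$\left(\left(-11 - 50\right) + 27\right) \left(\frac{A{\left(-11,2 \cdot 2 \right)}}{15} + v\right) = \left(\left(-11 - 50\right) + 27\right) \left(\frac{6}{15} + 2\right) = \left(-61 + 27\right) \left(6 \cdot \frac{1}{15} + 2\right) = - 34 \left(\frac{2}{5} + 2\right) = \left(-34\right) \frac{12}{5} = - \frac{408}{5}$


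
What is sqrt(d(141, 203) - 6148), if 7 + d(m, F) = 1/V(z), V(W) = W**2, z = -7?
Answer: I*sqrt(301594)/7 ≈ 78.454*I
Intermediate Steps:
d(m, F) = -342/49 (d(m, F) = -7 + 1/((-7)**2) = -7 + 1/49 = -342/49)
sqrt(d(141, 203) - 6148) = sqrt(-342/49 - 6148) = sqrt(-301594/49) = I*sqrt(301594)/7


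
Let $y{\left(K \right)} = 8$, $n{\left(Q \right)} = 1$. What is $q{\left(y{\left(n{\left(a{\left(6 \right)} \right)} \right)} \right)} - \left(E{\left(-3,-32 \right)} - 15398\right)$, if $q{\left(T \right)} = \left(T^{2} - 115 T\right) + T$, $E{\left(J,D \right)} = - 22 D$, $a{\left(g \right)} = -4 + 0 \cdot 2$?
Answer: $13846$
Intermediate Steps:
$a{\left(g \right)} = -4$ ($a{\left(g \right)} = -4 + 0 = -4$)
$q{\left(T \right)} = T^{2} - 114 T$
$q{\left(y{\left(n{\left(a{\left(6 \right)} \right)} \right)} \right)} - \left(E{\left(-3,-32 \right)} - 15398\right) = 8 \left(-114 + 8\right) - \left(\left(-22\right) \left(-32\right) - 15398\right) = 8 \left(-106\right) - \left(704 - 15398\right) = -848 - -14694 = -848 + 14694 = 13846$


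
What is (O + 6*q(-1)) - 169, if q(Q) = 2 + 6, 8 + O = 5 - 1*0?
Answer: -124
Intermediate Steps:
O = -3 (O = -8 + (5 - 1*0) = -8 + (5 + 0) = -8 + 5 = -3)
q(Q) = 8
(O + 6*q(-1)) - 169 = (-3 + 6*8) - 169 = (-3 + 48) - 169 = 45 - 169 = -124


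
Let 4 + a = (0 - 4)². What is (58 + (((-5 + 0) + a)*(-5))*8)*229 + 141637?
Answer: 90799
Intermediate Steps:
a = 12 (a = -4 + (0 - 4)² = -4 + (-4)² = -4 + 16 = 12)
(58 + (((-5 + 0) + a)*(-5))*8)*229 + 141637 = (58 + (((-5 + 0) + 12)*(-5))*8)*229 + 141637 = (58 + ((-5 + 12)*(-5))*8)*229 + 141637 = (58 + (7*(-5))*8)*229 + 141637 = (58 - 35*8)*229 + 141637 = (58 - 280)*229 + 141637 = -222*229 + 141637 = -50838 + 141637 = 90799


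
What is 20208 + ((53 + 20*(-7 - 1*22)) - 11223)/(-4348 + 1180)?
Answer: 32015347/1584 ≈ 20212.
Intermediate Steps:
20208 + ((53 + 20*(-7 - 1*22)) - 11223)/(-4348 + 1180) = 20208 + ((53 + 20*(-7 - 22)) - 11223)/(-3168) = 20208 + ((53 + 20*(-29)) - 11223)*(-1/3168) = 20208 + ((53 - 580) - 11223)*(-1/3168) = 20208 + (-527 - 11223)*(-1/3168) = 20208 - 11750*(-1/3168) = 20208 + 5875/1584 = 32015347/1584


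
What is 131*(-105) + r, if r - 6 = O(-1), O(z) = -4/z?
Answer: -13745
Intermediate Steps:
r = 10 (r = 6 - 4/(-1) = 6 - 4*(-1) = 6 + 4 = 10)
131*(-105) + r = 131*(-105) + 10 = -13755 + 10 = -13745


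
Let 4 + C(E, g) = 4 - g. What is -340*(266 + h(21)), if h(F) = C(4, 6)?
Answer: -88400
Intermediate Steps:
C(E, g) = -g (C(E, g) = -4 + (4 - g) = -g)
h(F) = -6 (h(F) = -1*6 = -6)
-340*(266 + h(21)) = -340*(266 - 6) = -340*260 = -88400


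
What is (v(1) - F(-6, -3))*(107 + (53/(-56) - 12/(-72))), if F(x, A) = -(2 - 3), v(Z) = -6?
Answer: -17845/24 ≈ -743.54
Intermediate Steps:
F(x, A) = 1 (F(x, A) = -1*(-1) = 1)
(v(1) - F(-6, -3))*(107 + (53/(-56) - 12/(-72))) = (-6 - 1*1)*(107 + (53/(-56) - 12/(-72))) = (-6 - 1)*(107 + (53*(-1/56) - 12*(-1/72))) = -7*(107 + (-53/56 + ⅙)) = -7*(107 - 131/168) = -7*17845/168 = -17845/24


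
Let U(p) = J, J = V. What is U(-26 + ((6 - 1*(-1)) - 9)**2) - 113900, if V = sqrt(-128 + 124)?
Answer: -113900 + 2*I ≈ -1.139e+5 + 2.0*I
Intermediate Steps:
V = 2*I (V = sqrt(-4) = 2*I ≈ 2.0*I)
J = 2*I ≈ 2.0*I
U(p) = 2*I
U(-26 + ((6 - 1*(-1)) - 9)**2) - 113900 = 2*I - 113900 = -113900 + 2*I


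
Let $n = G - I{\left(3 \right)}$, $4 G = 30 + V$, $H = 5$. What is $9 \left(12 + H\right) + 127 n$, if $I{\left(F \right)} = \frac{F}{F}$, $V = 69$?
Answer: $\frac{12677}{4} \approx 3169.3$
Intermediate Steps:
$G = \frac{99}{4}$ ($G = \frac{30 + 69}{4} = \frac{1}{4} \cdot 99 = \frac{99}{4} \approx 24.75$)
$I{\left(F \right)} = 1$
$n = \frac{95}{4}$ ($n = \frac{99}{4} - 1 = \frac{95}{4} \approx 23.75$)
$9 \left(12 + H\right) + 127 n = 9 \left(12 + 5\right) + 127 \cdot \frac{95}{4} = 9 \cdot 17 + \frac{12065}{4} = 153 + \frac{12065}{4} = \frac{12677}{4}$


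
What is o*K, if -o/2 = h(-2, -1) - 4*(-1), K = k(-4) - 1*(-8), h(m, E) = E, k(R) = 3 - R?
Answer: -90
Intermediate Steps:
K = 15 (K = (3 - 1*(-4)) - 1*(-8) = (3 + 4) + 8 = 7 + 8 = 15)
o = -6 (o = -2*(-1 - 4*(-1)) = -2*(-1 + 4) = -2*3 = -6)
o*K = -6*15 = -90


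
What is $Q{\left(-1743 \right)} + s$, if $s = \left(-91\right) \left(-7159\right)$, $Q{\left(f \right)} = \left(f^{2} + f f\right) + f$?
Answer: $6725824$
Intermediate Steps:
$Q{\left(f \right)} = f + 2 f^{2}$ ($Q{\left(f \right)} = \left(f^{2} + f^{2}\right) + f = 2 f^{2} + f = f + 2 f^{2}$)
$s = 651469$
$Q{\left(-1743 \right)} + s = - 1743 \left(1 + 2 \left(-1743\right)\right) + 651469 = - 1743 \left(1 - 3486\right) + 651469 = \left(-1743\right) \left(-3485\right) + 651469 = 6074355 + 651469 = 6725824$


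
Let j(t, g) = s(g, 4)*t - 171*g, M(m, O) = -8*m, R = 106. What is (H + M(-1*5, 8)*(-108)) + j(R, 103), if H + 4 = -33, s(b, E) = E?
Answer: -21546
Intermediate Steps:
H = -37 (H = -4 - 33 = -37)
j(t, g) = -171*g + 4*t (j(t, g) = 4*t - 171*g = -171*g + 4*t)
(H + M(-1*5, 8)*(-108)) + j(R, 103) = (-37 - (-8)*5*(-108)) + (-171*103 + 4*106) = (-37 - 8*(-5)*(-108)) + (-17613 + 424) = (-37 + 40*(-108)) - 17189 = (-37 - 4320) - 17189 = -4357 - 17189 = -21546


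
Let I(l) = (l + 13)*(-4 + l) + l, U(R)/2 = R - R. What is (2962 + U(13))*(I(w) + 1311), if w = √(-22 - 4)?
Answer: 3652146 + 29620*I*√26 ≈ 3.6521e+6 + 1.5103e+5*I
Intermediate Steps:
U(R) = 0 (U(R) = 2*(R - R) = 2*0 = 0)
w = I*√26 (w = √(-26) = I*√26 ≈ 5.099*I)
I(l) = l + (-4 + l)*(13 + l) (I(l) = (13 + l)*(-4 + l) + l = (-4 + l)*(13 + l) + l = l + (-4 + l)*(13 + l))
(2962 + U(13))*(I(w) + 1311) = (2962 + 0)*((-52 + (I*√26)² + 10*(I*√26)) + 1311) = 2962*((-52 - 26 + 10*I*√26) + 1311) = 2962*((-78 + 10*I*√26) + 1311) = 2962*(1233 + 10*I*√26) = 3652146 + 29620*I*√26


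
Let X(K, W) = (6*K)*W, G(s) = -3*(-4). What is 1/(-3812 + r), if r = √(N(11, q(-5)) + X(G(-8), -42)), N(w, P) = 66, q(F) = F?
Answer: -1906/7267151 - I*√2958/14534302 ≈ -0.00026228 - 3.742e-6*I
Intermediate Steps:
G(s) = 12
X(K, W) = 6*K*W
r = I*√2958 (r = √(66 + 6*12*(-42)) = √(66 - 3024) = √(-2958) = I*√2958 ≈ 54.388*I)
1/(-3812 + r) = 1/(-3812 + I*√2958)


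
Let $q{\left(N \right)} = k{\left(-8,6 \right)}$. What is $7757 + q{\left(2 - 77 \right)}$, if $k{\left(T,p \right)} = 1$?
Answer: $7758$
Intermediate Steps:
$q{\left(N \right)} = 1$
$7757 + q{\left(2 - 77 \right)} = 7757 + 1 = 7758$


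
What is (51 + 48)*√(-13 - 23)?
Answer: 594*I ≈ 594.0*I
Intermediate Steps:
(51 + 48)*√(-13 - 23) = 99*√(-36) = 99*(6*I) = 594*I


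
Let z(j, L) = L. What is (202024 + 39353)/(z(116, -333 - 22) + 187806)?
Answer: 241377/187451 ≈ 1.2877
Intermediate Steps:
(202024 + 39353)/(z(116, -333 - 22) + 187806) = (202024 + 39353)/((-333 - 22) + 187806) = 241377/(-355 + 187806) = 241377/187451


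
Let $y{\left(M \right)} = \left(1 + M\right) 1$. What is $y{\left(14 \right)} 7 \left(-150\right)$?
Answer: $-15750$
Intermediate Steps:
$y{\left(M \right)} = 1 + M$
$y{\left(14 \right)} 7 \left(-150\right) = \left(1 + 14\right) 7 \left(-150\right) = 15 \cdot 7 \left(-150\right) = 105 \left(-150\right) = -15750$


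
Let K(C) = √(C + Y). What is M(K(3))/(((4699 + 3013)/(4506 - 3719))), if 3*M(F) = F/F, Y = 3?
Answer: 787/23136 ≈ 0.034016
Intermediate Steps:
K(C) = √(3 + C) (K(C) = √(C + 3) = √(3 + C))
M(F) = ⅓ (M(F) = (F/F)/3 = (⅓)*1 = ⅓)
M(K(3))/(((4699 + 3013)/(4506 - 3719))) = 1/(3*(((4699 + 3013)/(4506 - 3719)))) = 1/(3*((7712/787))) = 1/(3*((7712*(1/787)))) = 1/(3*(7712/787)) = (⅓)*(787/7712) = 787/23136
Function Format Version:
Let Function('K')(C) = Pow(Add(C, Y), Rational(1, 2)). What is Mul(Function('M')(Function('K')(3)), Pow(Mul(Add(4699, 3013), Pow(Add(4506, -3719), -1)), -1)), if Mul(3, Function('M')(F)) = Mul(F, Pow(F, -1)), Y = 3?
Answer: Rational(787, 23136) ≈ 0.034016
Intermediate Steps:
Function('K')(C) = Pow(Add(3, C), Rational(1, 2)) (Function('K')(C) = Pow(Add(C, 3), Rational(1, 2)) = Pow(Add(3, C), Rational(1, 2)))
Function('M')(F) = Rational(1, 3) (Function('M')(F) = Mul(Rational(1, 3), Mul(F, Pow(F, -1))) = Mul(Rational(1, 3), 1) = Rational(1, 3))
Mul(Function('M')(Function('K')(3)), Pow(Mul(Add(4699, 3013), Pow(Add(4506, -3719), -1)), -1)) = Mul(Rational(1, 3), Pow(Mul(Add(4699, 3013), Pow(Add(4506, -3719), -1)), -1)) = Mul(Rational(1, 3), Pow(Mul(7712, Pow(787, -1)), -1)) = Mul(Rational(1, 3), Pow(Mul(7712, Rational(1, 787)), -1)) = Mul(Rational(1, 3), Pow(Rational(7712, 787), -1)) = Mul(Rational(1, 3), Rational(787, 7712)) = Rational(787, 23136)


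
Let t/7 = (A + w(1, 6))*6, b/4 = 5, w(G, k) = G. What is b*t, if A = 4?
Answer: 4200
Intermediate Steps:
b = 20 (b = 4*5 = 20)
t = 210 (t = 7*((4 + 1)*6) = 7*(5*6) = 7*30 = 210)
b*t = 20*210 = 4200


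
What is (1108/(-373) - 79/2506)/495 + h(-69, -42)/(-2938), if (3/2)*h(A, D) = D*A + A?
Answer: -88088772053/135939882078 ≈ -0.64800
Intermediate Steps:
h(A, D) = 2*A/3 + 2*A*D/3 (h(A, D) = 2*(D*A + A)/3 = 2*(A*D + A)/3 = 2*(A + A*D)/3 = 2*A/3 + 2*A*D/3)
(1108/(-373) - 79/2506)/495 + h(-69, -42)/(-2938) = (1108/(-373) - 79/2506)/495 + ((⅔)*(-69)*(1 - 42))/(-2938) = (1108*(-1/373) - 79*1/2506)*(1/495) + ((⅔)*(-69)*(-41))*(-1/2938) = (-1108/373 - 79/2506)*(1/495) + 1886*(-1/2938) = -2806115/934738*1/495 - 943/1469 = -561223/92539062 - 943/1469 = -88088772053/135939882078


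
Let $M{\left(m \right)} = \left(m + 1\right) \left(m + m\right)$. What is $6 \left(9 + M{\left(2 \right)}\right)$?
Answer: $126$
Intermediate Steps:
$M{\left(m \right)} = 2 m \left(1 + m\right)$ ($M{\left(m \right)} = \left(1 + m\right) 2 m = 2 m \left(1 + m\right)$)
$6 \left(9 + M{\left(2 \right)}\right) = 6 \left(9 + 2 \cdot 2 \left(1 + 2\right)\right) = 6 \left(9 + 2 \cdot 2 \cdot 3\right) = 6 \left(9 + 12\right) = 6 \cdot 21 = 126$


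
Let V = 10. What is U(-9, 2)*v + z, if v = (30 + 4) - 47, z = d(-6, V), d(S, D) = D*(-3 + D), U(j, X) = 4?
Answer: 18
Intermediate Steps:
z = 70 (z = 10*(-3 + 10) = 10*7 = 70)
v = -13 (v = 34 - 47 = -13)
U(-9, 2)*v + z = 4*(-13) + 70 = -52 + 70 = 18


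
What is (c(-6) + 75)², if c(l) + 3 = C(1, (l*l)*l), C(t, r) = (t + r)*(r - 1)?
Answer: 2183412529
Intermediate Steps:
C(t, r) = (-1 + r)*(r + t) (C(t, r) = (r + t)*(-1 + r) = (-1 + r)*(r + t))
c(l) = -4 + l⁶ (c(l) = -3 + (((l*l)*l)² - l*l*l - 1*1 + ((l*l)*l)*1) = -3 + ((l²*l)² - l²*l - 1 + (l²*l)*1) = -3 + ((l³)² - l³ - 1 + l³*1) = -3 + (l⁶ - l³ - 1 + l³) = -3 + (-1 + l⁶) = -4 + l⁶)
(c(-6) + 75)² = ((-4 + (-6)⁶) + 75)² = ((-4 + 46656) + 75)² = (46652 + 75)² = 46727² = 2183412529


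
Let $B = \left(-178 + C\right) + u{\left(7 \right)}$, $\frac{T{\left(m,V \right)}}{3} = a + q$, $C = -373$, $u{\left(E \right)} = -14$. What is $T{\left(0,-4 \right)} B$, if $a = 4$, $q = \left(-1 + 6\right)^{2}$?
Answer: $-49155$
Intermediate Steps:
$q = 25$ ($q = 5^{2} = 25$)
$T{\left(m,V \right)} = 87$ ($T{\left(m,V \right)} = 3 \left(4 + 25\right) = 3 \cdot 29 = 87$)
$B = -565$ ($B = \left(-178 - 373\right) - 14 = -551 - 14 = -565$)
$T{\left(0,-4 \right)} B = 87 \left(-565\right) = -49155$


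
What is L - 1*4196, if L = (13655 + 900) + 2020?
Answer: 12379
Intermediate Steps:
L = 16575 (L = 14555 + 2020 = 16575)
L - 1*4196 = 16575 - 1*4196 = 16575 - 4196 = 12379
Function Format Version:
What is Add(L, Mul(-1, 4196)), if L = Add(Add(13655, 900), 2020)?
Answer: 12379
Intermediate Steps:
L = 16575 (L = Add(14555, 2020) = 16575)
Add(L, Mul(-1, 4196)) = Add(16575, Mul(-1, 4196)) = Add(16575, -4196) = 12379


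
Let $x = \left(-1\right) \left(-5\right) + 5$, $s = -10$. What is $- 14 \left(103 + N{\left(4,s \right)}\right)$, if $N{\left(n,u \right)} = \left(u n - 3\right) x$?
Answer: $4578$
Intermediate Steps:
$x = 10$ ($x = 5 + 5 = 10$)
$N{\left(n,u \right)} = -30 + 10 n u$ ($N{\left(n,u \right)} = \left(u n - 3\right) 10 = \left(n u - 3\right) 10 = \left(-3 + n u\right) 10 = -30 + 10 n u$)
$- 14 \left(103 + N{\left(4,s \right)}\right) = - 14 \left(103 + \left(-30 + 10 \cdot 4 \left(-10\right)\right)\right) = - 14 \left(103 - 430\right) = \left(-14\right) \left(-327\right) = 4578$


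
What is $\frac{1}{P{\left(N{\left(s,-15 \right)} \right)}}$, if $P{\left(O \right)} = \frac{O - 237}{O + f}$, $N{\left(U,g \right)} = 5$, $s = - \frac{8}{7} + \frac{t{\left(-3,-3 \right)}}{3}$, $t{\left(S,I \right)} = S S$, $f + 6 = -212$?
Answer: $\frac{213}{232} \approx 0.9181$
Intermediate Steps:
$f = -218$ ($f = -6 - 212 = -218$)
$t{\left(S,I \right)} = S^{2}$
$s = \frac{13}{7}$ ($s = - \frac{8}{7} + \frac{\left(-3\right)^{2}}{3} = \left(-8\right) \frac{1}{7} + 9 \cdot \frac{1}{3} = - \frac{8}{7} + 3 = \frac{13}{7} \approx 1.8571$)
$P{\left(O \right)} = \frac{-237 + O}{-218 + O}$ ($P{\left(O \right)} = \frac{O - 237}{O - 218} = \frac{-237 + O}{-218 + O}$)
$\frac{1}{P{\left(N{\left(s,-15 \right)} \right)}} = \frac{1}{\frac{1}{-218 + 5} \left(-237 + 5\right)} = \frac{1}{\frac{1}{-213} \left(-232\right)} = \frac{1}{\left(- \frac{1}{213}\right) \left(-232\right)} = \frac{1}{\frac{232}{213}} = \frac{213}{232}$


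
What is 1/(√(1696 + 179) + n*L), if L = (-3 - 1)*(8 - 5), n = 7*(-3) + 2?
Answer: 76/16703 - 25*√3/50109 ≈ 0.0036859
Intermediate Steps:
n = -19 (n = -21 + 2 = -19)
L = -12 (L = -4*3 = -12)
1/(√(1696 + 179) + n*L) = 1/(√(1696 + 179) - 19*(-12)) = 1/(√1875 + 228) = 1/(25*√3 + 228) = 1/(228 + 25*√3)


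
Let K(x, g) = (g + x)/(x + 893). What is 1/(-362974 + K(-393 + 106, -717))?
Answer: -303/109981624 ≈ -2.7550e-6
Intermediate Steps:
K(x, g) = (g + x)/(893 + x)
1/(-362974 + K(-393 + 106, -717)) = 1/(-362974 + (-717 + (-393 + 106))/(893 + (-393 + 106))) = 1/(-362974 + (-717 - 287)/(893 - 287)) = 1/(-362974 - 1004/606) = 1/(-362974 + (1/606)*(-1004)) = 1/(-362974 - 502/303) = 1/(-109981624/303) = -303/109981624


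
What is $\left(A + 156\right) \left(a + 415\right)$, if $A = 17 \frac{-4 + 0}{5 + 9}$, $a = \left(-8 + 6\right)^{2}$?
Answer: $\frac{443302}{7} \approx 63329.0$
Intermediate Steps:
$a = 4$ ($a = \left(-2\right)^{2} = 4$)
$A = - \frac{34}{7}$ ($A = 17 \left(- \frac{4}{14}\right) = 17 \left(\left(-4\right) \frac{1}{14}\right) = 17 \left(- \frac{2}{7}\right) = - \frac{34}{7} \approx -4.8571$)
$\left(A + 156\right) \left(a + 415\right) = \left(- \frac{34}{7} + 156\right) \left(4 + 415\right) = \frac{1058}{7} \cdot 419 = \frac{443302}{7}$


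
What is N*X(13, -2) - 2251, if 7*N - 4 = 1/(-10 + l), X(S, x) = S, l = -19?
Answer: -455458/203 ≈ -2243.6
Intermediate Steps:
N = 115/203 (N = 4/7 + 1/(7*(-10 - 19)) = 4/7 + (⅐)/(-29) = 4/7 + (⅐)*(-1/29) = 4/7 - 1/203 = 115/203 ≈ 0.56650)
N*X(13, -2) - 2251 = (115/203)*13 - 2251 = 1495/203 - 2251 = -455458/203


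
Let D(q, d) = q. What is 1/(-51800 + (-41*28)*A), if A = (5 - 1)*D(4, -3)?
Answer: -1/70168 ≈ -1.4252e-5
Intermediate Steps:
A = 16 (A = (5 - 1)*4 = 4*4 = 16)
1/(-51800 + (-41*28)*A) = 1/(-51800 - 41*28*16) = 1/(-51800 - 1148*16) = 1/(-51800 - 18368) = 1/(-70168) = -1/70168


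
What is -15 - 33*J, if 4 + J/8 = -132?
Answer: 35889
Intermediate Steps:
J = -1088 (J = -32 + 8*(-132) = -32 - 1056 = -1088)
-15 - 33*J = -15 - 33*(-1088) = -15 + 35904 = 35889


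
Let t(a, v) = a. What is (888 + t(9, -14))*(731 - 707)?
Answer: 21528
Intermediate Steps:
(888 + t(9, -14))*(731 - 707) = (888 + 9)*(731 - 707) = 897*24 = 21528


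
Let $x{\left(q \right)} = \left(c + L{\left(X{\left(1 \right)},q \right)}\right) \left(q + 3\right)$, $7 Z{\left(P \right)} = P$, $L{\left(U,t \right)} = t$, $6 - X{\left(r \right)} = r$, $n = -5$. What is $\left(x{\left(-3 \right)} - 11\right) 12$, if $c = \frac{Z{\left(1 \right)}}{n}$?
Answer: $-132$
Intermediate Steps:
$X{\left(r \right)} = 6 - r$
$Z{\left(P \right)} = \frac{P}{7}$
$c = - \frac{1}{35}$ ($c = \frac{\frac{1}{7} \cdot 1}{-5} = \frac{1}{7} \left(- \frac{1}{5}\right) = - \frac{1}{35} \approx -0.028571$)
$x{\left(q \right)} = \left(3 + q\right) \left(- \frac{1}{35} + q\right)$ ($x{\left(q \right)} = \left(- \frac{1}{35} + q\right) \left(q + 3\right) = \left(- \frac{1}{35} + q\right) \left(3 + q\right) = \left(3 + q\right) \left(- \frac{1}{35} + q\right)$)
$\left(x{\left(-3 \right)} - 11\right) 12 = \left(\left(- \frac{3}{35} + \left(-3\right)^{2} + \frac{104}{35} \left(-3\right)\right) - 11\right) 12 = \left(\left(- \frac{3}{35} + 9 - \frac{312}{35}\right) - 11\right) 12 = \left(0 - 11\right) 12 = \left(-11\right) 12 = -132$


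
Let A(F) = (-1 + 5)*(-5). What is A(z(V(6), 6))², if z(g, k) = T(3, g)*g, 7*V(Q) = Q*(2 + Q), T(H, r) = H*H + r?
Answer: 400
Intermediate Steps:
T(H, r) = r + H² (T(H, r) = H² + r = r + H²)
V(Q) = Q*(2 + Q)/7 (V(Q) = (Q*(2 + Q))/7 = Q*(2 + Q)/7)
z(g, k) = g*(9 + g) (z(g, k) = (g + 3²)*g = (g + 9)*g = (9 + g)*g = g*(9 + g))
A(F) = -20 (A(F) = 4*(-5) = -20)
A(z(V(6), 6))² = (-20)² = 400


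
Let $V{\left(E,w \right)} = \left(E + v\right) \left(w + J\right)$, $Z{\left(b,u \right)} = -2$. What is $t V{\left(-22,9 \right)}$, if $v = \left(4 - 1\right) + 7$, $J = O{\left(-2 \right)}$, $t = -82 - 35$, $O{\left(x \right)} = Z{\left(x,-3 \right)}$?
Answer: $9828$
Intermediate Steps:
$O{\left(x \right)} = -2$
$t = -117$
$J = -2$
$v = 10$ ($v = 3 + 7 = 10$)
$V{\left(E,w \right)} = \left(-2 + w\right) \left(10 + E\right)$ ($V{\left(E,w \right)} = \left(E + 10\right) \left(w - 2\right) = \left(10 + E\right) \left(-2 + w\right) = \left(-2 + w\right) \left(10 + E\right)$)
$t V{\left(-22,9 \right)} = - 117 \left(-20 - -44 + 10 \cdot 9 - 198\right) = - 117 \left(-20 + 44 + 90 - 198\right) = \left(-117\right) \left(-84\right) = 9828$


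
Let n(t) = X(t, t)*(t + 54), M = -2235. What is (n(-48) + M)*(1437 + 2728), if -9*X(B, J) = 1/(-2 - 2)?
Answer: -55848485/6 ≈ -9.3081e+6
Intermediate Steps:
X(B, J) = 1/36 (X(B, J) = -1/(9*(-2 - 2)) = -⅑/(-4) = -⅑*(-¼) = 1/36)
n(t) = 3/2 + t/36 (n(t) = (t + 54)/36 = (54 + t)/36 = 3/2 + t/36)
(n(-48) + M)*(1437 + 2728) = ((3/2 + (1/36)*(-48)) - 2235)*(1437 + 2728) = ((3/2 - 4/3) - 2235)*4165 = (⅙ - 2235)*4165 = -13409/6*4165 = -55848485/6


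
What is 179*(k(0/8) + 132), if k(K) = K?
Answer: 23628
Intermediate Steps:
179*(k(0/8) + 132) = 179*(0/8 + 132) = 179*(0*(⅛) + 132) = 179*(0 + 132) = 179*132 = 23628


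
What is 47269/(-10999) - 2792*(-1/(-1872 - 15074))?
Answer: -415864841/93194527 ≈ -4.4623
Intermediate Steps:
47269/(-10999) - 2792*(-1/(-1872 - 15074)) = 47269*(-1/10999) - 2792/((-1*(-16946))) = -47269/10999 - 2792/16946 = -47269/10999 - 2792*1/16946 = -47269/10999 - 1396/8473 = -415864841/93194527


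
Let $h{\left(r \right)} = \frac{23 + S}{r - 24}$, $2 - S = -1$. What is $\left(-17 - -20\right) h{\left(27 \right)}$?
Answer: $26$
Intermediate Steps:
$S = 3$ ($S = 2 - -1 = 2 + 1 = 3$)
$h{\left(r \right)} = \frac{26}{-24 + r}$ ($h{\left(r \right)} = \frac{23 + 3}{r - 24} = \frac{26}{-24 + r}$)
$\left(-17 - -20\right) h{\left(27 \right)} = \left(-17 - -20\right) \frac{26}{-24 + 27} = \left(-17 + 20\right) \frac{26}{3} = 3 \cdot 26 \cdot \frac{1}{3} = 3 \cdot \frac{26}{3} = 26$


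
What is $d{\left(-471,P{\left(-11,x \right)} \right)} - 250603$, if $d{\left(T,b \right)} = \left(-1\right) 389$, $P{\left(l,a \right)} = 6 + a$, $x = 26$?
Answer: $-250992$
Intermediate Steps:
$d{\left(T,b \right)} = -389$
$d{\left(-471,P{\left(-11,x \right)} \right)} - 250603 = -389 - 250603 = -250992$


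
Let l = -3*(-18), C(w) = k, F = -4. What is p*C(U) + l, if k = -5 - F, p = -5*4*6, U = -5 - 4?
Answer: 174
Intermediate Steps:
U = -9
p = -120 (p = -20*6 = -120)
k = -1 (k = -5 - 1*(-4) = -5 + 4 = -1)
C(w) = -1
l = 54
p*C(U) + l = -120*(-1) + 54 = 120 + 54 = 174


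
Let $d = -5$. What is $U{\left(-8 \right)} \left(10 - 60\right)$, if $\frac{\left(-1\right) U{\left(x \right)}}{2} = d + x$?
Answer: $-1300$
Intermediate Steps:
$U{\left(x \right)} = 10 - 2 x$ ($U{\left(x \right)} = - 2 \left(-5 + x\right) = 10 - 2 x$)
$U{\left(-8 \right)} \left(10 - 60\right) = \left(10 - -16\right) \left(10 - 60\right) = \left(10 + 16\right) \left(10 - 60\right) = 26 \left(-50\right) = -1300$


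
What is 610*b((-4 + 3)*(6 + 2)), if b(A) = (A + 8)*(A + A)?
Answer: 0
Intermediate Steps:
b(A) = 2*A*(8 + A) (b(A) = (8 + A)*(2*A) = 2*A*(8 + A))
610*b((-4 + 3)*(6 + 2)) = 610*(2*((-4 + 3)*(6 + 2))*(8 + (-4 + 3)*(6 + 2))) = 610*(2*(-1*8)*(8 - 1*8)) = 610*(2*(-8)*(8 - 8)) = 610*(2*(-8)*0) = 610*0 = 0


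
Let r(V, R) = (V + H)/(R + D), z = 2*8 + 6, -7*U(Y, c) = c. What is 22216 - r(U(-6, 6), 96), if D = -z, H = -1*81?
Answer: 11508461/518 ≈ 22217.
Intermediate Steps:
U(Y, c) = -c/7
z = 22 (z = 16 + 6 = 22)
H = -81
D = -22 (D = -1*22 = -22)
r(V, R) = (-81 + V)/(-22 + R) (r(V, R) = (V - 81)/(R - 22) = (-81 + V)/(-22 + R))
22216 - r(U(-6, 6), 96) = 22216 - (-81 - ⅐*6)/(-22 + 96) = 22216 - (-81 - 6/7)/74 = 22216 - (-573)/(74*7) = 22216 - 1*(-573/518) = 22216 + 573/518 = 11508461/518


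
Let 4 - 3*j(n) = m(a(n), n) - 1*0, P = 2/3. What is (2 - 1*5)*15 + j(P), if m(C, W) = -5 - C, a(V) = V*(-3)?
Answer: -128/3 ≈ -42.667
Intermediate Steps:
a(V) = -3*V
P = 2/3 (P = 2*(1/3) = 2/3 ≈ 0.66667)
j(n) = 3 - n (j(n) = 4/3 - ((-5 - (-3)*n) - 1*0)/3 = 4/3 - ((-5 + 3*n) + 0)/3 = 4/3 - (-5 + 3*n)/3 = 4/3 + (5/3 - n) = 3 - n)
(2 - 1*5)*15 + j(P) = (2 - 1*5)*15 + (3 - 1*2/3) = (2 - 5)*15 + (3 - 2/3) = -3*15 + 7/3 = -45 + 7/3 = -128/3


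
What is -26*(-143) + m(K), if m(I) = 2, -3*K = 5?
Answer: 3720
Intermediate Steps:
K = -5/3 (K = -1/3*5 = -5/3 ≈ -1.6667)
-26*(-143) + m(K) = -26*(-143) + 2 = 3718 + 2 = 3720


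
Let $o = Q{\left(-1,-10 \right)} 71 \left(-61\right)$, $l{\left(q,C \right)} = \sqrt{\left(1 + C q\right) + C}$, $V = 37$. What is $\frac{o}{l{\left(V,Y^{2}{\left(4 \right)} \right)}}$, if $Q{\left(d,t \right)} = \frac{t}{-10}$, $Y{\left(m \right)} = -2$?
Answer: $- \frac{4331 \sqrt{17}}{51} \approx -350.14$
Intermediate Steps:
$Q{\left(d,t \right)} = - \frac{t}{10}$ ($Q{\left(d,t \right)} = t \left(- \frac{1}{10}\right) = - \frac{t}{10}$)
$l{\left(q,C \right)} = \sqrt{1 + C + C q}$
$o = -4331$ ($o = \left(- \frac{1}{10}\right) \left(-10\right) 71 \left(-61\right) = 1 \cdot 71 \left(-61\right) = 71 \left(-61\right) = -4331$)
$\frac{o}{l{\left(V,Y^{2}{\left(4 \right)} \right)}} = - \frac{4331}{\sqrt{1 + \left(-2\right)^{2} + \left(-2\right)^{2} \cdot 37}} = - \frac{4331}{\sqrt{1 + 4 + 4 \cdot 37}} = - \frac{4331}{\sqrt{1 + 4 + 148}} = - \frac{4331}{\sqrt{153}} = - \frac{4331}{3 \sqrt{17}} = - 4331 \frac{\sqrt{17}}{51} = - \frac{4331 \sqrt{17}}{51}$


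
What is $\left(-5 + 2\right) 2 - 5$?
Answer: $-11$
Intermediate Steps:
$\left(-5 + 2\right) 2 - 5 = \left(-3\right) 2 - 5 = -6 - 5 = -11$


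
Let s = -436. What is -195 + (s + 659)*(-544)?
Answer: -121507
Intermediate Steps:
-195 + (s + 659)*(-544) = -195 + (-436 + 659)*(-544) = -195 + 223*(-544) = -195 - 121312 = -121507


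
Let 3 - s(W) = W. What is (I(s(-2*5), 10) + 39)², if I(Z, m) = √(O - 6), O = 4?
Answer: (39 + I*√2)² ≈ 1519.0 + 110.31*I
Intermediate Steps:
s(W) = 3 - W
I(Z, m) = I*√2 (I(Z, m) = √(4 - 6) = √(-2) = I*√2)
(I(s(-2*5), 10) + 39)² = (I*√2 + 39)² = (39 + I*√2)²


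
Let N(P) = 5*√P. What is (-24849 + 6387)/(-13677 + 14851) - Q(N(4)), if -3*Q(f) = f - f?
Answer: -9231/587 ≈ -15.726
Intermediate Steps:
Q(f) = 0 (Q(f) = -(f - f)/3 = -⅓*0 = 0)
(-24849 + 6387)/(-13677 + 14851) - Q(N(4)) = (-24849 + 6387)/(-13677 + 14851) - 1*0 = -18462/1174 + 0 = -18462*1/1174 + 0 = -9231/587 + 0 = -9231/587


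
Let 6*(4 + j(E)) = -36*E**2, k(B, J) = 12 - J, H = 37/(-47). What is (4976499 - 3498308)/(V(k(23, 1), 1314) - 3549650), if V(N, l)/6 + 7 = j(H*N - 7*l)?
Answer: -3265323919/6748500775928 ≈ -0.00048386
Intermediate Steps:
H = -37/47 (H = 37*(-1/47) = -37/47 ≈ -0.78723)
j(E) = -4 - 6*E**2 (j(E) = -4 + (-36*E**2)/6 = -4 - 6*E**2)
V(N, l) = -66 - 36*(-7*l - 37*N/47)**2 (V(N, l) = -42 + 6*(-4 - 6*(-37*N/47 - 7*l)**2) = -42 + 6*(-4 - 6*(-7*l - 37*N/47)**2) = -42 + (-24 - 36*(-7*l - 37*N/47)**2) = -66 - 36*(-7*l - 37*N/47)**2)
(4976499 - 3498308)/(V(k(23, 1), 1314) - 3549650) = (4976499 - 3498308)/((-66 - 36*(37*(12 - 1*1) + 329*1314)**2/2209) - 3549650) = 1478191/((-66 - 36*(37*(12 - 1) + 432306)**2/2209) - 3549650) = 1478191/((-66 - 36*(37*11 + 432306)**2/2209) - 3549650) = 1478191/((-66 - 36*(407 + 432306)**2/2209) - 3549650) = 1478191/((-66 - 36/2209*432713**2) - 3549650) = 1478191/((-66 - 36/2209*187240540369) - 3549650) = 1478191/((-66 - 6740659453284/2209) - 3549650) = 1478191/(-6740659599078/2209 - 3549650) = 1478191/(-6748500775928/2209) = 1478191*(-2209/6748500775928) = -3265323919/6748500775928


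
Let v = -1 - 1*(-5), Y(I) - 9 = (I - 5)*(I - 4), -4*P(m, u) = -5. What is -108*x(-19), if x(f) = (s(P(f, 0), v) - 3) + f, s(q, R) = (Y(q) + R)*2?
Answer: -5319/2 ≈ -2659.5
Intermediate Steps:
P(m, u) = 5/4 (P(m, u) = -¼*(-5) = 5/4)
Y(I) = 9 + (-5 + I)*(-4 + I) (Y(I) = 9 + (I - 5)*(I - 4) = 9 + (-5 + I)*(-4 + I))
v = 4 (v = -1 + 5 = 4)
s(q, R) = 58 - 18*q + 2*R + 2*q² (s(q, R) = ((29 + q² - 9*q) + R)*2 = (29 + R + q² - 9*q)*2 = 58 - 18*q + 2*R + 2*q²)
x(f) = 349/8 + f (x(f) = ((58 - 18*5/4 + 2*4 + 2*(5/4)²) - 3) + f = ((58 - 45/2 + 8 + 2*(25/16)) - 3) + f = ((58 - 45/2 + 8 + 25/8) - 3) + f = (373/8 - 3) + f = 349/8 + f)
-108*x(-19) = -108*(349/8 - 19) = -108*197/8 = -5319/2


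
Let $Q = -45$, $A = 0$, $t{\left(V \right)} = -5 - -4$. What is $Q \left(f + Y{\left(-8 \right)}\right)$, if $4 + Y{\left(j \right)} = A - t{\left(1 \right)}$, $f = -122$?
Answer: $5625$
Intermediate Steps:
$t{\left(V \right)} = -1$ ($t{\left(V \right)} = -5 + 4 = -1$)
$Y{\left(j \right)} = -3$ ($Y{\left(j \right)} = -4 + \left(0 - -1\right) = -4 + \left(0 + 1\right) = -4 + 1 = -3$)
$Q \left(f + Y{\left(-8 \right)}\right) = - 45 \left(-122 - 3\right) = \left(-45\right) \left(-125\right) = 5625$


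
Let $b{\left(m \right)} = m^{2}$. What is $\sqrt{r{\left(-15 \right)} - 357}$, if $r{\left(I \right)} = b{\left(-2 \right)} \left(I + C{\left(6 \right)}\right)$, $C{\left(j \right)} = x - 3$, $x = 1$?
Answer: $5 i \sqrt{17} \approx 20.616 i$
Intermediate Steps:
$C{\left(j \right)} = -2$ ($C{\left(j \right)} = 1 - 3 = -2$)
$r{\left(I \right)} = -8 + 4 I$ ($r{\left(I \right)} = \left(-2\right)^{2} \left(I - 2\right) = 4 \left(-2 + I\right) = -8 + 4 I$)
$\sqrt{r{\left(-15 \right)} - 357} = \sqrt{\left(-8 + 4 \left(-15\right)\right) - 357} = \sqrt{\left(-8 - 60\right) - 357} = \sqrt{-68 - 357} = \sqrt{-425} = 5 i \sqrt{17}$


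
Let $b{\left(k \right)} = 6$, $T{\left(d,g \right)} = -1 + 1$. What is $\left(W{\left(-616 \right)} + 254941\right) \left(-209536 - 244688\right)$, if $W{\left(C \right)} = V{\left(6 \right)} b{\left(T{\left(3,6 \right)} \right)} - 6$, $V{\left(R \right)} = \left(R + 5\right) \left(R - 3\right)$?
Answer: $-115887531792$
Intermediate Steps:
$T{\left(d,g \right)} = 0$
$V{\left(R \right)} = \left(-3 + R\right) \left(5 + R\right)$ ($V{\left(R \right)} = \left(5 + R\right) \left(-3 + R\right) = \left(-3 + R\right) \left(5 + R\right)$)
$W{\left(C \right)} = 192$ ($W{\left(C \right)} = \left(-15 + 6^{2} + 2 \cdot 6\right) 6 - 6 = \left(-15 + 36 + 12\right) 6 - 6 = 33 \cdot 6 - 6 = 198 - 6 = 192$)
$\left(W{\left(-616 \right)} + 254941\right) \left(-209536 - 244688\right) = \left(192 + 254941\right) \left(-209536 - 244688\right) = 255133 \left(-454224\right) = -115887531792$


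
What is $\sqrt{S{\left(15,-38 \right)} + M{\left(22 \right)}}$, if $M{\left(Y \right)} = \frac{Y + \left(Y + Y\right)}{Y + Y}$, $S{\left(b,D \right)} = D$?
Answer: $\frac{i \sqrt{146}}{2} \approx 6.0415 i$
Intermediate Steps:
$M{\left(Y \right)} = \frac{3}{2}$ ($M{\left(Y \right)} = \frac{Y + 2 Y}{2 Y} = 3 Y \frac{1}{2 Y} = \frac{3}{2}$)
$\sqrt{S{\left(15,-38 \right)} + M{\left(22 \right)}} = \sqrt{-38 + \frac{3}{2}} = \sqrt{- \frac{73}{2}} = \frac{i \sqrt{146}}{2}$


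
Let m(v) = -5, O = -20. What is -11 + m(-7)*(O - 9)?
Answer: 134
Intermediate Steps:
-11 + m(-7)*(O - 9) = -11 - 5*(-20 - 9) = -11 - 5*(-29) = -11 + 145 = 134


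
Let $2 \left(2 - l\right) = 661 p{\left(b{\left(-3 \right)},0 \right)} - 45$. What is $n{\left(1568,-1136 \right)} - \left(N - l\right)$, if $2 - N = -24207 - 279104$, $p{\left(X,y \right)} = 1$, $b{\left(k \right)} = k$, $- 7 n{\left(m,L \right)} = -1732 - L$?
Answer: $- \frac{2124737}{7} \approx -3.0353 \cdot 10^{5}$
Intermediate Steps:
$n{\left(m,L \right)} = \frac{1732}{7} + \frac{L}{7}$ ($n{\left(m,L \right)} = - \frac{-1732 - L}{7} = \frac{1732}{7} + \frac{L}{7}$)
$N = 303313$ ($N = 2 - \left(-24207 - 279104\right) = 2 - -303311 = 2 + 303311 = 303313$)
$l = -306$ ($l = 2 - \frac{661 \cdot 1 - 45}{2} = 2 - \frac{661 - 45}{2} = 2 - 308 = -306$)
$n{\left(1568,-1136 \right)} - \left(N - l\right) = \left(\frac{1732}{7} + \frac{1}{7} \left(-1136\right)\right) - \left(303313 - -306\right) = \left(\frac{1732}{7} - \frac{1136}{7}\right) - \left(303313 + 306\right) = \frac{596}{7} - 303619 = - \frac{2124737}{7}$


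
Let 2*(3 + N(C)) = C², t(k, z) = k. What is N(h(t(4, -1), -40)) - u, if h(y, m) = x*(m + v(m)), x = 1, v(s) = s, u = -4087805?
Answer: 4091002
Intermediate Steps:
h(y, m) = 2*m (h(y, m) = 1*(m + m) = 1*(2*m) = 2*m)
N(C) = -3 + C²/2
N(h(t(4, -1), -40)) - u = (-3 + (2*(-40))²/2) - 1*(-4087805) = (-3 + (½)*(-80)²) + 4087805 = (-3 + (½)*6400) + 4087805 = (-3 + 3200) + 4087805 = 3197 + 4087805 = 4091002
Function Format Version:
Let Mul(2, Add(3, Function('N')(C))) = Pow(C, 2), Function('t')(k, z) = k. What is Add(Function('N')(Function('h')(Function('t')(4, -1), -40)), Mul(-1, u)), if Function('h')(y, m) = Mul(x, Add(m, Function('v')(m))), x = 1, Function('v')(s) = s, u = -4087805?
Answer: 4091002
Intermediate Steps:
Function('h')(y, m) = Mul(2, m) (Function('h')(y, m) = Mul(1, Add(m, m)) = Mul(1, Mul(2, m)) = Mul(2, m))
Function('N')(C) = Add(-3, Mul(Rational(1, 2), Pow(C, 2)))
Add(Function('N')(Function('h')(Function('t')(4, -1), -40)), Mul(-1, u)) = Add(Add(-3, Mul(Rational(1, 2), Pow(Mul(2, -40), 2))), Mul(-1, -4087805)) = Add(Add(-3, Mul(Rational(1, 2), Pow(-80, 2))), 4087805) = Add(Add(-3, Mul(Rational(1, 2), 6400)), 4087805) = Add(Add(-3, 3200), 4087805) = Add(3197, 4087805) = 4091002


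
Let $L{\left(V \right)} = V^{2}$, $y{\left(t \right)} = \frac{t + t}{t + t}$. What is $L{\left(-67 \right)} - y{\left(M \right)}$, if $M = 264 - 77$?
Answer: $4488$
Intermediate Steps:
$M = 187$ ($M = 264 - 77 = 187$)
$y{\left(t \right)} = 1$ ($y{\left(t \right)} = \frac{2 t}{2 t} = 2 t \frac{1}{2 t} = 1$)
$L{\left(-67 \right)} - y{\left(M \right)} = \left(-67\right)^{2} - 1 = 4489 - 1 = 4488$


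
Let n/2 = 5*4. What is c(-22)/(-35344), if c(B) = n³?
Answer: -4000/2209 ≈ -1.8108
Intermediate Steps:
n = 40 (n = 2*(5*4) = 2*20 = 40)
c(B) = 64000 (c(B) = 40³ = 64000)
c(-22)/(-35344) = 64000/(-35344) = 64000*(-1/35344) = -4000/2209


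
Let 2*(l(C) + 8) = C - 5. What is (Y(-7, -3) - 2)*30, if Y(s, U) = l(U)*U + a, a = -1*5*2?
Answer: 720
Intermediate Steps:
a = -10 (a = -5*2 = -10)
l(C) = -21/2 + C/2 (l(C) = -8 + (C - 5)/2 = -8 + (-5 + C)/2 = -8 + (-5/2 + C/2) = -21/2 + C/2)
Y(s, U) = -10 + U*(-21/2 + U/2) (Y(s, U) = (-21/2 + U/2)*U - 10 = U*(-21/2 + U/2) - 10 = -10 + U*(-21/2 + U/2))
(Y(-7, -3) - 2)*30 = ((-10 + (½)*(-3)*(-21 - 3)) - 2)*30 = ((-10 + (½)*(-3)*(-24)) - 2)*30 = ((-10 + 36) - 2)*30 = (26 - 2)*30 = 24*30 = 720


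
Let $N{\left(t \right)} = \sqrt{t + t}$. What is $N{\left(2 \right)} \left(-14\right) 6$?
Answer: $-168$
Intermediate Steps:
$N{\left(t \right)} = \sqrt{2} \sqrt{t}$ ($N{\left(t \right)} = \sqrt{2 t} = \sqrt{2} \sqrt{t}$)
$N{\left(2 \right)} \left(-14\right) 6 = \sqrt{2} \sqrt{2} \left(-14\right) 6 = 2 \left(-14\right) 6 = \left(-28\right) 6 = -168$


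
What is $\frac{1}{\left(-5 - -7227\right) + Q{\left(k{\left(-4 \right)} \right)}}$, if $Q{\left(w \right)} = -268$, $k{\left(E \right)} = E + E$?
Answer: $\frac{1}{6954} \approx 0.0001438$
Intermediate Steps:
$k{\left(E \right)} = 2 E$
$\frac{1}{\left(-5 - -7227\right) + Q{\left(k{\left(-4 \right)} \right)}} = \frac{1}{\left(-5 - -7227\right) - 268} = \frac{1}{\left(-5 + 7227\right) - 268} = \frac{1}{7222 - 268} = \frac{1}{6954}$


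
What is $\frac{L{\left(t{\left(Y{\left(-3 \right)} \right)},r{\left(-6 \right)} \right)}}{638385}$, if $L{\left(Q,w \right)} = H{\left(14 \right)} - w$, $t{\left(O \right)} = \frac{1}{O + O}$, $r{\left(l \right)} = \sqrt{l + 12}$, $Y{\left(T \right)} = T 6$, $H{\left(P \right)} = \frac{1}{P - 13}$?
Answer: $\frac{1}{638385} - \frac{\sqrt{6}}{638385} \approx -2.2706 \cdot 10^{-6}$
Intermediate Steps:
$H{\left(P \right)} = \frac{1}{-13 + P}$
$Y{\left(T \right)} = 6 T$
$r{\left(l \right)} = \sqrt{12 + l}$
$t{\left(O \right)} = \frac{1}{2 O}$
$L{\left(Q,w \right)} = 1 - w$ ($L{\left(Q,w \right)} = \frac{1}{-13 + 14} - w = 1^{-1} - w = 1 - w$)
$\frac{L{\left(t{\left(Y{\left(-3 \right)} \right)},r{\left(-6 \right)} \right)}}{638385} = \frac{1 - \sqrt{12 - 6}}{638385} = \left(1 - \sqrt{6}\right) \frac{1}{638385} = \frac{1}{638385} - \frac{\sqrt{6}}{638385}$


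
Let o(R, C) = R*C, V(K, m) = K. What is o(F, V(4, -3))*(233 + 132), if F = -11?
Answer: -16060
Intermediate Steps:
o(R, C) = C*R
o(F, V(4, -3))*(233 + 132) = (4*(-11))*(233 + 132) = -44*365 = -16060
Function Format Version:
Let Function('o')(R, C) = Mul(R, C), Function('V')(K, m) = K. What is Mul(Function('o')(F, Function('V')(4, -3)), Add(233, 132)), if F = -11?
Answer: -16060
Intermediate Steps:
Function('o')(R, C) = Mul(C, R)
Mul(Function('o')(F, Function('V')(4, -3)), Add(233, 132)) = Mul(Mul(4, -11), Add(233, 132)) = Mul(-44, 365) = -16060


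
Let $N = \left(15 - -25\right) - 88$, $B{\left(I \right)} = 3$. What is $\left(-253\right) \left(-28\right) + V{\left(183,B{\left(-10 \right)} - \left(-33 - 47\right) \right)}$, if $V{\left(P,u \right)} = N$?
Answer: $7036$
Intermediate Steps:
$N = -48$ ($N = \left(15 + 25\right) - 88 = 40 - 88 = -48$)
$V{\left(P,u \right)} = -48$
$\left(-253\right) \left(-28\right) + V{\left(183,B{\left(-10 \right)} - \left(-33 - 47\right) \right)} = \left(-253\right) \left(-28\right) - 48 = 7084 - 48 = 7036$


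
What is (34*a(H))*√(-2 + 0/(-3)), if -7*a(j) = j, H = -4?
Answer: 136*I*√2/7 ≈ 27.476*I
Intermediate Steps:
a(j) = -j/7
(34*a(H))*√(-2 + 0/(-3)) = (34*(-⅐*(-4)))*√(-2 + 0/(-3)) = (34*(4/7))*√(-2 + 0*(-⅓)) = 136*√(-2 + 0)/7 = 136*√(-2)/7 = 136*(I*√2)/7 = 136*I*√2/7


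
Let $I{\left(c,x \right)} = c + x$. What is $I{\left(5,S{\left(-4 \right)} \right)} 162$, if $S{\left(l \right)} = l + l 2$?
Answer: $-1134$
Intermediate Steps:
$S{\left(l \right)} = 3 l$ ($S{\left(l \right)} = l + 2 l = 3 l$)
$I{\left(5,S{\left(-4 \right)} \right)} 162 = \left(5 + 3 \left(-4\right)\right) 162 = \left(5 - 12\right) 162 = \left(-7\right) 162 = -1134$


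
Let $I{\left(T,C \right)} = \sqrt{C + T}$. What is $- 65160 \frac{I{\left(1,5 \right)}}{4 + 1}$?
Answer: $- 13032 \sqrt{6} \approx -31922.0$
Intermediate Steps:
$- 65160 \frac{I{\left(1,5 \right)}}{4 + 1} = - 65160 \frac{\sqrt{5 + 1}}{4 + 1} = - 65160 \frac{\sqrt{6}}{5} = - 13032 \sqrt{6}$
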